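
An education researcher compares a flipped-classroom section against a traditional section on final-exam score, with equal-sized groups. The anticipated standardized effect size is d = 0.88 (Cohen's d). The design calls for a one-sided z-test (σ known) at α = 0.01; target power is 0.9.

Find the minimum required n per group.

n = 34 per group

Set Φ(δ − 2.326) = 0.9; then δ − 2.326 = Φ⁻¹(0.9) = 1.282, giving δ = 3.608.
δ = d·√(n/2) ⇒ n = 2(δ/d)² = 2 × (3.608 / 0.88)² = 33.62.
Rounding up, n = 34 per group.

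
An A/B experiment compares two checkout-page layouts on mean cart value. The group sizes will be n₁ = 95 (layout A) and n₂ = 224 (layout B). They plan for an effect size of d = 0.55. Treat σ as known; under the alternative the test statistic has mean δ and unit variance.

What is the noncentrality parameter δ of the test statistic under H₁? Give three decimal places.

The noncentrality parameter scales effect size by the design's sample-size factor: δ = d / √(1/n₁ + 1/n₂) = 0.55 / √(1/95 + 1/224) = 4.4921

δ ≈ 4.492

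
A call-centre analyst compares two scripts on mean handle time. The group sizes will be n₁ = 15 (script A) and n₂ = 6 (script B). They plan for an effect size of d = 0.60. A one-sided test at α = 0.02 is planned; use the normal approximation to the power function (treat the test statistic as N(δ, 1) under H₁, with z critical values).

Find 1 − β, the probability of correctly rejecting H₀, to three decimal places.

Noncentrality parameter: δ = d / √(1/n₁ + 1/n₂) = 0.60 / √(1/15 + 1/6) = 1.2421
One-sided α = 0.02 → critical value z_{0.02} = 2.054.
Power = P(Z > 2.054 − δ) = Φ(-0.812) = 0.2085.

Power ≈ 0.209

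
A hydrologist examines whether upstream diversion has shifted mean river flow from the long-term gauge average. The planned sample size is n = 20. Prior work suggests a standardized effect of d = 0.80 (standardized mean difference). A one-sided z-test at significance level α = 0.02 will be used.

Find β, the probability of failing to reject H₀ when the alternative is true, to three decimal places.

Noncentrality parameter: δ = d·√n = 0.80 × √20 = 3.5777
One-sided α = 0.02 → critical value z_{0.02} = 2.054.
Power = Φ(δ − 2.054) = Φ(1.524) = 0.9362.
Type II error: β = 1 − power = 1 − 0.9362 = 0.0638.

β ≈ 0.064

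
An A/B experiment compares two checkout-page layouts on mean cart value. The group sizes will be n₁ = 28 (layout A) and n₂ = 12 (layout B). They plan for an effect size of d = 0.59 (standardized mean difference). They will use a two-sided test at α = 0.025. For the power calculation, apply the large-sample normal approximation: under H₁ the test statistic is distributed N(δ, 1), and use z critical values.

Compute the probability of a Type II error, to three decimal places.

Noncentrality parameter: δ = d / √(1/n₁ + 1/n₂) = 0.59 / √(1/28 + 1/12) = 1.7100
Critical value for a two-sided test at α = 0.025: z_{α/2} = 2.241.
Power = Φ(δ − 2.241) + Φ(−δ − 2.241) = Φ(-0.531) + Φ(-3.951) = 0.2976 + 0.0000 = 0.2976.
Type II error: β = 1 − power = 1 − 0.2976 = 0.7024.

β ≈ 0.702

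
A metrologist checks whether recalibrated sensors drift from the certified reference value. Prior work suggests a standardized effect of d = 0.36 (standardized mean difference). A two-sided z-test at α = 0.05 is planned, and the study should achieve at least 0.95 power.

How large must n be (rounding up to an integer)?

n = 101

Set Φ(δ − 1.960) = 0.95; then δ − 1.960 = Φ⁻¹(0.95) = 1.645, giving δ = 3.605.
(For δ > 0 the lower-tail rejection region contributes negligibly to power, so the one-term inversion is standard.)
δ = d·√n ⇒ n = (δ/d)² = (3.605 / 0.36)² = 100.27.
Round up to the next whole unit.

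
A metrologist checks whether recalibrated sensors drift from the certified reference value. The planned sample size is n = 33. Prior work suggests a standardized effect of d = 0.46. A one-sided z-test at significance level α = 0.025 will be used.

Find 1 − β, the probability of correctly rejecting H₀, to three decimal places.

Power ≈ 0.753

Noncentrality parameter: δ = d·√n = 0.46 × √33 = 2.6425
One-sided α = 0.025 → critical value z_{0.025} = 1.960.
Power = P(Z > 1.960 − δ) = Φ(0.683) = 0.7525.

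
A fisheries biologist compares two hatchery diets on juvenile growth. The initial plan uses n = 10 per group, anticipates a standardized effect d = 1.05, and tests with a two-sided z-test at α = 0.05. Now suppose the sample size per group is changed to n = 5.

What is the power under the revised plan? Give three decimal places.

Power ≈ 0.382

With n = 5 per group: δ = d·√(n/2) = 1.05 × √(5/2) = 1.6602. Critical value z_{0.025} = 1.960.
Revised power = Φ(δ − 1.960) + Φ(−δ − 1.960) = Φ(-0.300) + Φ(-3.620) = 0.3822 + 0.0001 = 0.3823.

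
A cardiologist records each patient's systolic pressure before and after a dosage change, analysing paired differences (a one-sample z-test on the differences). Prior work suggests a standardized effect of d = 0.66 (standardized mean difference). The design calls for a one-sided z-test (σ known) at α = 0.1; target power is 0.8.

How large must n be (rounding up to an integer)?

For power 0.8 need Φ(δ − z_{0.1}) = 0.8, so δ = z_{0.1} + z_{0.20} = 1.282 + 0.842 = 2.123.
δ = d·√n ⇒ n = (δ/d)² = (2.123 / 0.66)² = 10.35.
Round up to the next whole unit.

n = 11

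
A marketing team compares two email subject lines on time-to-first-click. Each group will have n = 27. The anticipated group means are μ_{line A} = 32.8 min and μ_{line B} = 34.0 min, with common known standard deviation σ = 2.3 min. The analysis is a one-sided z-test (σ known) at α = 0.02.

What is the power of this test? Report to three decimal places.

Power ≈ 0.446

Standardized effect: d = |μ_{line A} − μ_{line B}| / σ = |32.8 − 34.0| / 2.3 = 0.5217
Noncentrality parameter: δ = d·√(n/2) = 0.5217 × √(27/2) = 1.9170
Critical value for a one-sided test at α = 0.02: z_α = 2.054.
Power = Φ(δ − 2.054) = Φ(-0.137) = 0.4456.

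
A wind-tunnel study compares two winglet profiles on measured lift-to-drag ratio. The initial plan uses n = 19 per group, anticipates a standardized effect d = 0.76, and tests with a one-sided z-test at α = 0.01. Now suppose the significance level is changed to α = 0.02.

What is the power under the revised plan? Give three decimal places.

Power ≈ 0.614

δ = d·√(n/2) = 0.76 × √(19/2) = 2.3425 (unchanged). New critical value: z_{0.02} = 2.054.
Revised power = Φ(δ − 2.054) = Φ(0.289) = 0.6136.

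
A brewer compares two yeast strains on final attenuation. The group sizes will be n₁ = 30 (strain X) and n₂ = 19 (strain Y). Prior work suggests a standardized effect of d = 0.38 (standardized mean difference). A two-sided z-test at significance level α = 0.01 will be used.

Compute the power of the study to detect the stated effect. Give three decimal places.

Noncentrality parameter: δ = d / √(1/n₁ + 1/n₂) = 0.38 / √(1/30 + 1/19) = 1.2961
Two-sided α = 0.01 → critical value z_{0.005} = 2.576.
Power = Φ(δ − 2.576) + Φ(−δ − 2.576) = Φ(-1.280) + Φ(-3.872) = 0.1003 + 0.0001 = 0.1004.

Power ≈ 0.100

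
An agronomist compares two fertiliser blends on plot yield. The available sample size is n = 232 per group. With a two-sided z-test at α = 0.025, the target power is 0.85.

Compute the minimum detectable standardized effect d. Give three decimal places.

Need Φ(δ − 2.241) = 0.85, so δ = 2.241 + 1.036 = 3.278.
(The second rejection-region term Φ(−δ − z_{α/2}) is negligible and dropped.)
δ = d·√(n/2) ⇒ d = δ/√(n/2) = 3.278/√(232/2) = 0.3043.

d ≈ 0.304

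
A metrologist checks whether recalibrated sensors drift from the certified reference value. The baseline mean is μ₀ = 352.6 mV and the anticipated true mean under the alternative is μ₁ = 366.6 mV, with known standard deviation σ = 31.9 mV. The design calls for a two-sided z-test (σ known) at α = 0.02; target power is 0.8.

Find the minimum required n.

n = 53

Standardized effect: d = |μ₁ − μ₀| / σ = |366.6 − 352.6| / 31.9 = 0.4389
Set Φ(δ − 2.326) = 0.8; then δ − 2.326 = Φ⁻¹(0.8) = 0.842, giving δ = 3.168.
(Ignoring the negligible lower-tail rejection probability gives the usual closed-form inversion.)
δ = d·√n ⇒ n = (δ/d)² = (3.168 / 0.4389)² = 52.11.
Rounding up, n = 53.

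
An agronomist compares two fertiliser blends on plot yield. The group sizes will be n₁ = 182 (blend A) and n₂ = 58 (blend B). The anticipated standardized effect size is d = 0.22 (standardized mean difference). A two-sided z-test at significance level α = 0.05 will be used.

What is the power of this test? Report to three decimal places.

Noncentrality parameter: δ = d / √(1/n₁ + 1/n₂) = 0.22 / √(1/182 + 1/58) = 1.4590
Two-sided α = 0.05 → critical value z_{0.025} = 1.960.
Power = Φ(δ − 1.960) + Φ(−δ − 1.960) = Φ(-0.501) + Φ(-3.419) = 0.3082 + 0.0003 = 0.3085.

Power ≈ 0.309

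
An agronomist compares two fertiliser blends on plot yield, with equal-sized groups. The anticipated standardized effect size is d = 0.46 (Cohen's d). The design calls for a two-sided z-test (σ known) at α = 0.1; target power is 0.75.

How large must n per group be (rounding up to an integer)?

n = 51 per group

Set Φ(δ − 1.645) = 0.75; then δ − 1.645 = Φ⁻¹(0.75) = 0.674, giving δ = 2.319.
(Ignoring the negligible lower-tail rejection probability gives the usual closed-form inversion.)
δ = d·√(n/2) ⇒ n = 2(δ/d)² = 2 × (2.319 / 0.46)² = 50.84.
Rounding up, n = 51 per group.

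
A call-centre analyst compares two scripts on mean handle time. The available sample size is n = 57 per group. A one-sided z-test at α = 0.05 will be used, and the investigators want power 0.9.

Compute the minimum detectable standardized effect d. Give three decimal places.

Need Φ(δ − 1.645) = 0.9, so δ = 1.645 + 1.282 = 2.926.
δ = d·√(n/2) ⇒ d = δ/√(n/2) = 2.926/√(57/2) = 0.5482.

d ≈ 0.548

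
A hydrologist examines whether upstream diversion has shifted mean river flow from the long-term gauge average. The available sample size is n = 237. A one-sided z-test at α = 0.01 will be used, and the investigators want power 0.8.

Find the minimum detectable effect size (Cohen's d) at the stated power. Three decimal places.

Need Φ(δ − 2.326) = 0.8, so δ = 2.326 + 0.842 = 3.168.
δ = d·√n ⇒ d = δ/√n = 3.168/√237 = 0.2058.

d ≈ 0.206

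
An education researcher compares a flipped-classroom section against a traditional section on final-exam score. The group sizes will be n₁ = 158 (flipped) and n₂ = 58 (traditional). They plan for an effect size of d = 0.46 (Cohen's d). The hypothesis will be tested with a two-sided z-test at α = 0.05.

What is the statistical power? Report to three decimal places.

Noncentrality parameter: δ = d / √(1/n₁ + 1/n₂) = 0.46 / √(1/158 + 1/58) = 2.9962
Two-sided α = 0.05 → critical value z_{0.025} = 1.960.
Power = Φ(δ − 1.960) + Φ(−δ − 1.960) = Φ(1.036) + Φ(-4.956) = 0.8500 + 0.0000 = 0.8500.

Power ≈ 0.850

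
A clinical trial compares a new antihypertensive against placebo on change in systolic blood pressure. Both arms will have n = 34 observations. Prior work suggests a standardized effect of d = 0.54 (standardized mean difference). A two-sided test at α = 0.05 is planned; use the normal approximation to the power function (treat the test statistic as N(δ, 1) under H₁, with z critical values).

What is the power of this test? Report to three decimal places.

Noncentrality parameter: δ = d·√(n/2) = 0.54 × √(34/2) = 2.2265
Two-sided α = 0.05 → critical value z_{0.025} = 1.960.
Power = Φ(δ − 1.960) + Φ(−δ − 1.960) = Φ(0.267) + Φ(-4.186) = 0.6051 + 0.0000 = 0.6051.

Power ≈ 0.605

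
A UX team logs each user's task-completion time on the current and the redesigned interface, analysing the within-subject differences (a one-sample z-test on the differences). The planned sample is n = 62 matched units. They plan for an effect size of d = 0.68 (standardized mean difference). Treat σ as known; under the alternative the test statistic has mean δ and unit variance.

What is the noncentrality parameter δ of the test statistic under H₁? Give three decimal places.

δ ≈ 5.354

δ = d·√n = 0.68 × √62 = 5.3543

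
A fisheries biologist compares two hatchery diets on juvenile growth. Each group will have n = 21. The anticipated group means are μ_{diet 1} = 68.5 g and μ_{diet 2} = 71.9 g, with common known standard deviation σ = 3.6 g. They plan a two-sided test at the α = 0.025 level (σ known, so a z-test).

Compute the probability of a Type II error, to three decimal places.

Standardized effect: d = |μ_{diet 1} − μ_{diet 2}| / σ = |68.5 − 71.9| / 3.6 = 0.9444
Noncentrality parameter: δ = d·√(n/2) = 0.9444 × √(21/2) = 3.0603
Two-sided α = 0.025 → critical value z_{0.0125} = 2.241.
Power = Φ(δ − 2.241) + Φ(−δ − 2.241) = Φ(0.819) + Φ(-5.302) = 0.7936 + 0.0000 = 0.7936.
Type II error: β = 1 − power = 1 − 0.7936 = 0.2064.

β ≈ 0.206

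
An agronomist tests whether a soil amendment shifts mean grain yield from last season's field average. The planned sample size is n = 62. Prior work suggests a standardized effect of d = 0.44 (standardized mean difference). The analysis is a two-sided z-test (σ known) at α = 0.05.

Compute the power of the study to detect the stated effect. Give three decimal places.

Power ≈ 0.934

Noncentrality parameter: λ = d·√n = 0.44 × √62 = 3.4646
Critical value for a two-sided test at α = 0.05: z_{α/2} = 1.960.
Power = Φ(λ − 1.960) + Φ(−λ − 1.960) = Φ(1.505) + Φ(-5.425) = 0.9338 + 0.0000 = 0.9338.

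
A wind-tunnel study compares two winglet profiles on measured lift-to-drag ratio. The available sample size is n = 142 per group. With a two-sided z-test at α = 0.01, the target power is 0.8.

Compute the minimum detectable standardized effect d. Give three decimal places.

Required noncentrality: δ = z_{0.005} + z_{0.20} = 2.576 + 0.842 = 3.417.
(Lower-tail contribution to power is negligible for δ > 0.)
δ = d·√(n/2) ⇒ d = δ/√(n/2) = 3.417/√(142/2) = 0.4056.

d ≈ 0.406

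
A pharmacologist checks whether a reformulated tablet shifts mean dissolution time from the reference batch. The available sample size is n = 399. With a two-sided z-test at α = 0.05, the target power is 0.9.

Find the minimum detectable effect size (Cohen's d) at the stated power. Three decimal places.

Required noncentrality: δ = z_{0.025} + z_{0.10} = 1.960 + 1.282 = 3.242.
(The second rejection-region term Φ(−δ − z_{α/2}) is negligible and dropped.)
δ = d·√n ⇒ d = δ/√n = 3.242/√399 = 0.1623.

d ≈ 0.162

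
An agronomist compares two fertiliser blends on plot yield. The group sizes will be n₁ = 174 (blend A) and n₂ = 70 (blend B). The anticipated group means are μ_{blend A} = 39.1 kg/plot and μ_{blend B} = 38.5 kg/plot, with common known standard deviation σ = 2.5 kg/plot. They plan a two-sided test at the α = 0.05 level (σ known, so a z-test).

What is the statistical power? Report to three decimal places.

Power ≈ 0.396

Standardized effect: d = |μ_{blend A} − μ_{blend B}| / σ = |39.1 − 38.5| / 2.5 = 0.2400
Noncentrality parameter: δ = d / √(1/n₁ + 1/n₂) = 0.2400 / √(1/174 + 1/70) = 1.6957
Two-sided α = 0.05 → critical value z_{0.025} = 1.960.
Power = Φ(δ − 1.960) + Φ(−δ − 1.960) = Φ(-0.264) + Φ(-3.656) = 0.3958 + 0.0001 = 0.3959.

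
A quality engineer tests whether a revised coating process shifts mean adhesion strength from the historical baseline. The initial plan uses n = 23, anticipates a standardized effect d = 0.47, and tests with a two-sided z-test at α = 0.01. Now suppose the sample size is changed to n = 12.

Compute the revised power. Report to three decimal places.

With n = 12: δ = d·√n = 0.47 × √12 = 1.6281. Critical value z_{0.005} = 2.576.
Revised power = Φ(δ − 2.576) + Φ(−δ − 2.576) = Φ(-0.948) + Φ(-4.204) = 0.1716 + 0.0000 = 0.1717.

Power ≈ 0.172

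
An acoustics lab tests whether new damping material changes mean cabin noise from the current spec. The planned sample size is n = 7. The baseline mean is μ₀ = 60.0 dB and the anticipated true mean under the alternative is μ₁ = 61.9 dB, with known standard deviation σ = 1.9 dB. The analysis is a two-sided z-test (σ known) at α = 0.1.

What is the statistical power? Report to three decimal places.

Standardized effect: d = |μ₁ − μ₀| / σ = |61.9 − 60.0| / 1.9 = 1.0000
Noncentrality parameter: λ = d·√n = 1.0000 × √7 = 2.6458
Critical value for a two-sided test at α = 0.1: z_{α/2} = 1.645.
Power = Φ(λ − 1.645) + Φ(−λ − 1.645) = Φ(1.001) + Φ(-4.291) = 0.8416 + 0.0000 = 0.8416.

Power ≈ 0.842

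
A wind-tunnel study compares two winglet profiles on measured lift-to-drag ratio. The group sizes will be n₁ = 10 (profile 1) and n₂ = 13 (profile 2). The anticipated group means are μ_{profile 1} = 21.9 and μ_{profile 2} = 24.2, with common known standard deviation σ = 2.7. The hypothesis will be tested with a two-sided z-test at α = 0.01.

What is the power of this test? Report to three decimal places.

Standardized effect: d = |μ_{profile 1} − μ_{profile 2}| / σ = |21.9 − 24.2| / 2.7 = 0.8519
Noncentrality parameter: δ = d / √(1/n₁ + 1/n₂) = 0.8519 / √(1/10 + 1/13) = 2.0252
Two-sided α = 0.01 → critical value z_{0.005} = 2.576.
Power = Φ(δ − 2.576) + Φ(−δ − 2.576) = Φ(-0.551) + Φ(-4.601) = 0.2910 + 0.0000 = 0.2910.

Power ≈ 0.291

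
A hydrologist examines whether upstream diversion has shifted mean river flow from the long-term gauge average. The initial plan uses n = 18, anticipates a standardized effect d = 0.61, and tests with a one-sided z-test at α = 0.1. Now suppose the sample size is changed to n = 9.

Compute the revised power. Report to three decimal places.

Power ≈ 0.708

With n = 9: δ = d·√n = 0.61 × √9 = 1.8300. Critical value z_{0.1} = 1.282.
Revised power = Φ(δ − 1.282) = Φ(0.548) = 0.7083.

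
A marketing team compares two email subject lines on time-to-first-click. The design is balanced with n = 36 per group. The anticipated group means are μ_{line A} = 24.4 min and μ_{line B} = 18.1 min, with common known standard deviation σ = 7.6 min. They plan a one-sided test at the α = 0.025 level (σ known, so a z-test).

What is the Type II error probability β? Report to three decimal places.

Standardized effect: d = |μ_{line A} − μ_{line B}| / σ = |24.4 − 18.1| / 7.6 = 0.8289
Noncentrality parameter: δ = d·√(n/2) = 0.8289 × √(36/2) = 3.5169
Critical value for a one-sided test at α = 0.025: z_α = 1.960.
Power = Φ(δ − 1.960) = Φ(1.557) = 0.9403.
Type II error: β = 1 − power = 1 − 0.9403 = 0.0597.

β ≈ 0.060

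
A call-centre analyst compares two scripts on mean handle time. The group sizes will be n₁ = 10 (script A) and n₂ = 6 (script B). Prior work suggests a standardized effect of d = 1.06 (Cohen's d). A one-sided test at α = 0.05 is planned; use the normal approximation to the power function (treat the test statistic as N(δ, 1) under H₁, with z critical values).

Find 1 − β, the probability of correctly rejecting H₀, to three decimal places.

Power ≈ 0.658

Noncentrality parameter: δ = d / √(1/n₁ + 1/n₂) = 1.06 / √(1/10 + 1/6) = 2.0527
Critical value for a one-sided test at α = 0.05: z_α = 1.645.
Power = Φ(δ − 1.645) = Φ(0.408) = 0.6583.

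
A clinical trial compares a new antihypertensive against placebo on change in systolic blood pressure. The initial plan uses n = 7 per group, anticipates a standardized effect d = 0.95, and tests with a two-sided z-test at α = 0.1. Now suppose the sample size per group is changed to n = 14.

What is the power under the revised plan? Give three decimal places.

With n = 14 per group: δ = d·√(n/2) = 0.95 × √(14/2) = 2.5135. Critical value z_{0.05} = 1.645.
Revised power = Φ(δ − 1.645) + Φ(−δ − 1.645) = Φ(0.869) + Φ(-4.158) = 0.8075 + 0.0000 = 0.8075.

Power ≈ 0.807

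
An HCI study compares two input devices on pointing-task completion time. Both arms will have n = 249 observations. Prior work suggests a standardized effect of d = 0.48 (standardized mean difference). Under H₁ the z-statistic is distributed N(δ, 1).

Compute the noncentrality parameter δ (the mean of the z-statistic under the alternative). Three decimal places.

δ ≈ 5.356

δ = d·√(n/2) = 0.48 × √(249/2) = 5.3558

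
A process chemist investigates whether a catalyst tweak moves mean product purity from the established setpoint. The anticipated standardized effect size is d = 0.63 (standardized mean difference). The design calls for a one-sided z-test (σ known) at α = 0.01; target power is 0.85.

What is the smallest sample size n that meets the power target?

n = 29

For power 0.85 need Φ(δ − z_{0.01}) = 0.85, so δ = z_{0.01} + z_{0.15} = 2.326 + 1.036 = 3.363.
δ = d·√n ⇒ n = (δ/d)² = (3.363 / 0.63)² = 28.49.
Rounding up, n = 29.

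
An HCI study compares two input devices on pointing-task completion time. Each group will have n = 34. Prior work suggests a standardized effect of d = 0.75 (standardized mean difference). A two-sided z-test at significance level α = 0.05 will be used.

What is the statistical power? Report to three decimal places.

Noncentrality parameter: δ = d·√(n/2) = 0.75 × √(34/2) = 3.0923
Critical value for a two-sided test at α = 0.05: z_{α/2} = 1.960.
Power = Φ(δ − 1.960) + Φ(−δ − 1.960) = Φ(1.132) + Φ(-5.052) = 0.8713 + 0.0000 = 0.8713.

Power ≈ 0.871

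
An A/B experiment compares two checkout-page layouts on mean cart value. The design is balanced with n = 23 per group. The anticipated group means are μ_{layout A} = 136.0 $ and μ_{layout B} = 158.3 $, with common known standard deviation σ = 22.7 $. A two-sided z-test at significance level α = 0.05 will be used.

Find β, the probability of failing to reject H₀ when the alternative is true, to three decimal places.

β ≈ 0.085

Standardized effect: d = |μ_{layout A} − μ_{layout B}| / σ = |136.0 − 158.3| / 22.7 = 0.9824
Noncentrality parameter: λ = d·√(n/2) = 0.9824 × √(23/2) = 3.3314
Two-sided α = 0.05 → critical value z_{0.025} = 1.960.
Power = Φ(λ − 1.960) + Φ(−λ − 1.960) = Φ(1.371) + Φ(-5.291) = 0.9149 + 0.0000 = 0.9149.
Type II error: β = 1 − power = 1 − 0.9149 = 0.0851.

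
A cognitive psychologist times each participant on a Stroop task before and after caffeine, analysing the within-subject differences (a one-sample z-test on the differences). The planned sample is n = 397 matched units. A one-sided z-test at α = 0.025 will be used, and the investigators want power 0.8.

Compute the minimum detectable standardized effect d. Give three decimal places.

Need Φ(δ − 1.960) = 0.8, so δ = 1.960 + 0.842 = 2.802.
δ = d·√n ⇒ d = δ/√n = 2.802/√397 = 0.1406.

d ≈ 0.141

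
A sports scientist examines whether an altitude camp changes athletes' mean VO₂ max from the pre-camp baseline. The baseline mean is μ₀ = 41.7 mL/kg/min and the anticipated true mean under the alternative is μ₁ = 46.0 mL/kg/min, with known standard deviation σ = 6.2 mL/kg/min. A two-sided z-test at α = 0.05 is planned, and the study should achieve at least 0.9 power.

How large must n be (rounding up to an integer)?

Standardized effect: d = |μ₁ − μ₀| / σ = |46.0 − 41.7| / 6.2 = 0.6935
Set Φ(δ − 1.960) = 0.9; then δ − 1.960 = Φ⁻¹(0.9) = 1.282, giving δ = 3.242.
(For δ > 0 the lower-tail rejection region contributes negligibly to power, so the one-term inversion is standard.)
δ = d·√n ⇒ n = (δ/d)² = (3.242 / 0.6935)² = 21.84.
Round up to the next whole unit.

n = 22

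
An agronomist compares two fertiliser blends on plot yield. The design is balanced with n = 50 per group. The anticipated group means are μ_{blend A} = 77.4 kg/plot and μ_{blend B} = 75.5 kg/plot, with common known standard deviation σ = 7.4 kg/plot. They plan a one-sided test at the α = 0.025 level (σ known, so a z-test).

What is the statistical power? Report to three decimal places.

Power ≈ 0.249

Standardized effect: d = |μ_{blend A} − μ_{blend B}| / σ = |77.4 − 75.5| / 7.4 = 0.2568
Noncentrality parameter: δ = d·√(n/2) = 0.2568 × √(50/2) = 1.2838
Critical value for a one-sided test at α = 0.025: z_α = 1.960.
Power = Φ(δ − 1.960) = Φ(-0.676) = 0.2495.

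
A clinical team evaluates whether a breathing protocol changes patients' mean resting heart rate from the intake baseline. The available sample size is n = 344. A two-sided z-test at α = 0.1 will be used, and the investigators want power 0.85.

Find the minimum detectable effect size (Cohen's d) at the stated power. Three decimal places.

d ≈ 0.145

Required noncentrality: δ = z_{0.05} + z_{0.15} = 1.645 + 1.036 = 2.681.
(Lower-tail contribution to power is negligible for δ > 0.)
δ = d·√n ⇒ d = δ/√n = 2.681/√344 = 0.1446.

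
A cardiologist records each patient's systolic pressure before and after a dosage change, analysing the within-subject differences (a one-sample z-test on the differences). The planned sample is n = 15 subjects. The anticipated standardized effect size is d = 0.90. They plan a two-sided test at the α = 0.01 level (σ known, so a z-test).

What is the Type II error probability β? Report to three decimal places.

Noncentrality parameter: λ = d·√n = 0.90 × √15 = 3.4857
Critical value for a two-sided test at α = 0.01: z_{α/2} = 2.576.
Power = Φ(λ − 2.576) + Φ(−λ − 2.576) = Φ(0.910) + Φ(-6.062) = 0.8186 + 0.0000 = 0.8186.
Type II error: β = 1 − power = 1 − 0.8186 = 0.1814.

β ≈ 0.181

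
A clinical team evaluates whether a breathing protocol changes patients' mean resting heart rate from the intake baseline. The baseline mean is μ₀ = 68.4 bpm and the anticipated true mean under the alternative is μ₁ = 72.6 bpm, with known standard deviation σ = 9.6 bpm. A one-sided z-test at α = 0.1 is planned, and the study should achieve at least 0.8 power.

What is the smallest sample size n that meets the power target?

n = 24

Standardized effect: d = |μ₁ − μ₀| / σ = |72.6 − 68.4| / 9.6 = 0.4375
For power 0.8 need Φ(δ − z_{0.1}) = 0.8, so δ = z_{0.1} + z_{0.20} = 1.282 + 0.842 = 2.123.
δ = d·√n ⇒ n = (δ/d)² = (2.123 / 0.4375)² = 23.55.
Rounding up, n = 24.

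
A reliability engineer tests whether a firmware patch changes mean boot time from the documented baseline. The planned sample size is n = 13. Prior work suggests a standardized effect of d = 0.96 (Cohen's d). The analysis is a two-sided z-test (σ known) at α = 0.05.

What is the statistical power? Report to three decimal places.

Noncentrality parameter: δ = d·√n = 0.96 × √13 = 3.4613
Two-sided α = 0.05 → critical value z_{0.025} = 1.960.
Power = Φ(δ − 1.960) + Φ(−δ − 1.960) = Φ(1.501) + Φ(-5.421) = 0.9334 + 0.0000 = 0.9334.

Power ≈ 0.933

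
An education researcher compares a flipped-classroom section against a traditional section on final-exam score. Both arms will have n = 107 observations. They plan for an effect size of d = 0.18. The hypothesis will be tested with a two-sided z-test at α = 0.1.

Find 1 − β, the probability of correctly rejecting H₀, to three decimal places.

Power ≈ 0.373

Noncentrality parameter: δ = d·√(n/2) = 0.18 × √(107/2) = 1.3166
Two-sided α = 0.1 → critical value z_{0.05} = 1.645.
Power = Φ(δ − 1.645) + Φ(−δ − 1.645) = Φ(-0.328) + Φ(-2.961) = 0.3714 + 0.0015 = 0.3729.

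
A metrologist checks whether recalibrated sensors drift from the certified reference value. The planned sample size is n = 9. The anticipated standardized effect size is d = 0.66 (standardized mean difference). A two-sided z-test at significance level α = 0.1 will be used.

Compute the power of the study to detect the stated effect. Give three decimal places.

Noncentrality parameter: λ = d·√n = 0.66 × √9 = 1.9800
Critical value for a two-sided test at α = 0.1: z_{α/2} = 1.645.
Power = Φ(λ − 1.645) + Φ(−λ − 1.645) = Φ(0.335) + Φ(-3.625) = 0.6312 + 0.0001 = 0.6314.

Power ≈ 0.631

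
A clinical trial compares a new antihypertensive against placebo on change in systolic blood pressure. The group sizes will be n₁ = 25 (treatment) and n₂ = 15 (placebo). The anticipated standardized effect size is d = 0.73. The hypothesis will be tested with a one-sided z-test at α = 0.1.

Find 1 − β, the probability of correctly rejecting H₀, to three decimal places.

Noncentrality parameter: δ = d / √(1/n₁ + 1/n₂) = 0.73 / √(1/25 + 1/15) = 2.2352
Critical value for a one-sided test at α = 0.1: z_α = 1.282.
Power = P(Z > 1.282 − δ) = Φ(0.954) = 0.8299.

Power ≈ 0.830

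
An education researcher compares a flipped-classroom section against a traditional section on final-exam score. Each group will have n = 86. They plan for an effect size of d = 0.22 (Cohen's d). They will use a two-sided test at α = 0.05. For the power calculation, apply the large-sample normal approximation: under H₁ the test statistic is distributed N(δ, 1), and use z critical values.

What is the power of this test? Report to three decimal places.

Noncentrality parameter: λ = d·√(n/2) = 0.22 × √(86/2) = 1.4426
Two-sided α = 0.05 → critical value z_{0.025} = 1.960.
Power = Φ(λ − 1.960) + Φ(−λ − 1.960) = Φ(-0.517) + Φ(-3.403) = 0.3025 + 0.0003 = 0.3028.

Power ≈ 0.303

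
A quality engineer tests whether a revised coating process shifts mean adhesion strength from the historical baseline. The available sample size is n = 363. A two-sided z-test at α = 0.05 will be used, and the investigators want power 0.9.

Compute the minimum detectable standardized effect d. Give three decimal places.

d ≈ 0.170

Need Φ(δ − 1.960) = 0.9, so δ = 1.960 + 1.282 = 3.242.
(The second rejection-region term Φ(−δ − z_{α/2}) is negligible and dropped.)
δ = d·√n ⇒ d = δ/√n = 3.242/√363 = 0.1701.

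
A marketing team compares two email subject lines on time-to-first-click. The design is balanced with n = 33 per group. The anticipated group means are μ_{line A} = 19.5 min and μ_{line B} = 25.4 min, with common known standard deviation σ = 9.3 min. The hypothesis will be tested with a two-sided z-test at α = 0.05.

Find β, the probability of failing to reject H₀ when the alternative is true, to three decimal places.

Standardized effect: d = |μ_{line A} − μ_{line B}| / σ = |19.5 − 25.4| / 9.3 = 0.6344
Noncentrality parameter: δ = d·√(n/2) = 0.6344 × √(33/2) = 2.5770
Critical value for a two-sided test at α = 0.05: z_{α/2} = 1.960.
Power = Φ(δ − 1.960) + Φ(−δ − 1.960) = Φ(0.617) + Φ(-4.537) = 0.7314 + 0.0000 = 0.7314.
Type II error: β = 1 − power = 1 − 0.7314 = 0.2686.

β ≈ 0.269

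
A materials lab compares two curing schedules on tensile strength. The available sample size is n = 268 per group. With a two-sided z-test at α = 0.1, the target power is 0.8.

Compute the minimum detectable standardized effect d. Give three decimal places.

Required noncentrality: δ = z_{0.05} + z_{0.20} = 1.645 + 0.842 = 2.486.
(The second rejection-region term Φ(−δ − z_{α/2}) is negligible and dropped.)
δ = d·√(n/2) ⇒ d = δ/√(n/2) = 2.486/√(268/2) = 0.2148.

d ≈ 0.215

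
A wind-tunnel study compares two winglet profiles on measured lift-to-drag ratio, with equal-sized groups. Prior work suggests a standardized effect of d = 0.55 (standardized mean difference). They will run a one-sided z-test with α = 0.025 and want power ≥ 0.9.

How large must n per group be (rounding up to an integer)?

Set Φ(δ − 1.960) = 0.9; then δ − 1.960 = Φ⁻¹(0.9) = 1.282, giving δ = 3.242.
δ = d·√(n/2) ⇒ n = 2(δ/d)² = 2 × (3.242 / 0.55)² = 69.47.
Round up to the next whole unit.

n = 70 per group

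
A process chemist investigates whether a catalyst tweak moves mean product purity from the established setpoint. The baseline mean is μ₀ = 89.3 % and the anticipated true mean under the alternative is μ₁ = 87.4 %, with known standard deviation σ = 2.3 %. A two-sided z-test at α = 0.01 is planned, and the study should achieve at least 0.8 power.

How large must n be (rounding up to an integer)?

Standardized effect: d = |μ₁ − μ₀| / σ = |87.4 − 89.3| / 2.3 = 0.8261
Set Φ(δ − 2.576) = 0.8; then δ − 2.576 = Φ⁻¹(0.8) = 0.842, giving δ = 3.417.
(The Φ(−δ − z_{α/2}) term is vanishingly small for δ > 0 and is dropped in the standard sample-size formula.)
δ = d·√n ⇒ n = (δ/d)² = (3.417 / 0.8261)² = 17.11.
Round up to the next whole unit.

n = 18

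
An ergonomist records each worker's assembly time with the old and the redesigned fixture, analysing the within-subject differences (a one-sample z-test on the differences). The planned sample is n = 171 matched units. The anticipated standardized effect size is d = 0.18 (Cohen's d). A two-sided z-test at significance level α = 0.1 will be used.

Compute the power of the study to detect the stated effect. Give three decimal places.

Power ≈ 0.761

Noncentrality parameter: λ = d·√n = 0.18 × √171 = 2.3538
Critical value for a two-sided test at α = 0.1: z_{α/2} = 1.645.
Power = Φ(λ − 1.645) + Φ(−λ − 1.645) = Φ(0.709) + Φ(-3.999) = 0.7608 + 0.0000 = 0.7609.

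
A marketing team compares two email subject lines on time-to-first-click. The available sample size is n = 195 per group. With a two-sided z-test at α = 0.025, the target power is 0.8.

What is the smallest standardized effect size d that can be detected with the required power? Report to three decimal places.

d ≈ 0.312

Need Φ(δ − 2.241) = 0.8, so δ = 2.241 + 0.842 = 3.083.
(The second rejection-region term Φ(−δ − z_{α/2}) is negligible and dropped.)
δ = d·√(n/2) ⇒ d = δ/√(n/2) = 3.083/√(195/2) = 0.3122.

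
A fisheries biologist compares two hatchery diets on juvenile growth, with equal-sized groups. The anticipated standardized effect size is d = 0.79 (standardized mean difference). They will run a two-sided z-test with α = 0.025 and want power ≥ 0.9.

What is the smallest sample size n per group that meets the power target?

n = 40 per group

For power 0.9 need Φ(δ − z_{0.0125}) = 0.9, so δ = z_{0.0125} + z_{0.10} = 2.241 + 1.282 = 3.523.
(For δ > 0 the lower-tail rejection region contributes negligibly to power, so the one-term inversion is standard.)
δ = d·√(n/2) ⇒ n = 2(δ/d)² = 2 × (3.523 / 0.79)² = 39.77.
Rounding up, n = 40 per group.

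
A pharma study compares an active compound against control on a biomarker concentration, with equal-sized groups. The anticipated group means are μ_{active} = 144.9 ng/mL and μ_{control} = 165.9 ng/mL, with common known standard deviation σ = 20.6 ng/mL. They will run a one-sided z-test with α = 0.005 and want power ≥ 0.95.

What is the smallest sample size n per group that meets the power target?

Standardized effect: d = |μ_{active} − μ_{control}| / σ = |144.9 − 165.9| / 20.6 = 1.0194
Set Φ(δ − 2.576) = 0.95; then δ − 2.576 = Φ⁻¹(0.95) = 1.645, giving δ = 4.221.
δ = d·√(n/2) ⇒ n = 2(δ/d)² = 2 × (4.221 / 1.0194)² = 34.28.
Rounding up, n = 35 per group.

n = 35 per group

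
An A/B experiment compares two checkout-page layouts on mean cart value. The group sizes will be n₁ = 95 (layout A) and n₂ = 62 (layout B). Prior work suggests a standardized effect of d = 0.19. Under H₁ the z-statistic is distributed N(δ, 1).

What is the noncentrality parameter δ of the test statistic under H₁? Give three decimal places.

δ = d / √(1/n₁ + 1/n₂) = 0.19 / √(1/95 + 1/62) = 1.1638

δ ≈ 1.164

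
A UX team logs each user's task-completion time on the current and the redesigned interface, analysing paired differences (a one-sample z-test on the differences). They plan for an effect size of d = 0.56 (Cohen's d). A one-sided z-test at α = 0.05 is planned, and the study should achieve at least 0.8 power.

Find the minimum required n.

For power 0.8 need Φ(δ − z_{0.05}) = 0.8, so δ = z_{0.05} + z_{0.20} = 1.645 + 0.842 = 2.486.
δ = d·√n ⇒ n = (δ/d)² = (2.486 / 0.56)² = 19.71.
Round up to the next whole unit.

n = 20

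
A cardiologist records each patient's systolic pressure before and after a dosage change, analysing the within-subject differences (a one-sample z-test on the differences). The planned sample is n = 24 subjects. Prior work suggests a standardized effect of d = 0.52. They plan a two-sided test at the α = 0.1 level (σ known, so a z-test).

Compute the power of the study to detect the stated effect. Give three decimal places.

Noncentrality parameter: δ = d·√n = 0.52 × √24 = 2.5475
Critical value for a two-sided test at α = 0.1: z_{α/2} = 1.645.
Power = Φ(δ − 1.645) + Φ(−δ − 1.645) = Φ(0.903) + Φ(-4.192) = 0.8166 + 0.0000 = 0.8166.

Power ≈ 0.817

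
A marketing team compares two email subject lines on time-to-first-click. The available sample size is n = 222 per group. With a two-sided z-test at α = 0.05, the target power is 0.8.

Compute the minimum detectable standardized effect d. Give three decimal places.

Need Φ(δ − 1.960) = 0.8, so δ = 1.960 + 0.842 = 2.802.
(Lower-tail contribution to power is negligible for δ > 0.)
δ = d·√(n/2) ⇒ d = δ/√(n/2) = 2.802/√(222/2) = 0.2659.

d ≈ 0.266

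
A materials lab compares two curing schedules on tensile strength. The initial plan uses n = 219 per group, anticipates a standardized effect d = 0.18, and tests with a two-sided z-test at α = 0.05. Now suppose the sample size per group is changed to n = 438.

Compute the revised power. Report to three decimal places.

Power ≈ 0.759

With n = 438 per group: δ = d·√(n/2) = 0.18 × √(438/2) = 2.6638. Critical value z_{0.025} = 1.960.
Revised power = Φ(δ − 1.960) + Φ(−δ − 1.960) = Φ(0.704) + Φ(-4.624) = 0.7592 + 0.0000 = 0.7592.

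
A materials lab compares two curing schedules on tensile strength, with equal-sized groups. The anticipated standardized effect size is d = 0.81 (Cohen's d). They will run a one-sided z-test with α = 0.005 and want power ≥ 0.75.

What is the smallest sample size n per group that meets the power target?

Set Φ(δ − 2.576) = 0.75; then δ − 2.576 = Φ⁻¹(0.75) = 0.674, giving δ = 3.250.
δ = d·√(n/2) ⇒ n = 2(δ/d)² = 2 × (3.250 / 0.81)² = 32.20.
Round up to the next whole unit.

n = 33 per group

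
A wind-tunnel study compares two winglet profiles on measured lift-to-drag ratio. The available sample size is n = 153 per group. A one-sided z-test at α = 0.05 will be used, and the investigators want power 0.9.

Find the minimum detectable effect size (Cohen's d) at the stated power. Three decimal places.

d ≈ 0.335

Need Φ(δ − 1.645) = 0.9, so δ = 1.645 + 1.282 = 2.926.
δ = d·√(n/2) ⇒ d = δ/√(n/2) = 2.926/√(153/2) = 0.3346.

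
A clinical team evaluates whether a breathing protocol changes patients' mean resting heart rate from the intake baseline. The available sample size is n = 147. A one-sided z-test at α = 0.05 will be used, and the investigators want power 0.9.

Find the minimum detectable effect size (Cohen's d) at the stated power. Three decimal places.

Required noncentrality: δ = z_{0.05} + z_{0.10} = 1.645 + 1.282 = 2.926.
δ = d·√n ⇒ d = δ/√n = 2.926/√147 = 0.2414.

d ≈ 0.241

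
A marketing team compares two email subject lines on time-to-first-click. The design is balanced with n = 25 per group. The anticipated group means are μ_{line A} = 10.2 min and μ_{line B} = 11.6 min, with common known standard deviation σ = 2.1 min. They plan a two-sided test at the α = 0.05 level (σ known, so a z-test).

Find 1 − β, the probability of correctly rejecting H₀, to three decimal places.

Power ≈ 0.654

Standardized effect: d = |μ_{line A} − μ_{line B}| / σ = |10.2 − 11.6| / 2.1 = 0.6667
Noncentrality parameter: δ = d·√(n/2) = 0.6667 × √(25/2) = 2.3570
Critical value for a two-sided test at α = 0.05: z_{α/2} = 1.960.
Power = Φ(δ − 1.960) + Φ(−δ − 1.960) = Φ(0.397) + Φ(-4.317) = 0.6543 + 0.0000 = 0.6543.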